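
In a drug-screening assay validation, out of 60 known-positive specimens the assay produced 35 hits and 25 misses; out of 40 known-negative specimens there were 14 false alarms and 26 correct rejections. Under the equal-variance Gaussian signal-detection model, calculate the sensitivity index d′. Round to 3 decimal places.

H = 35/60 = 0.5833
FA = 14/40 = 0.3500
z(H) = z(0.5833) = 0.2103
z(FA) = z(0.3500) = -0.3853
d' = z(H) − z(FA) = 0.2103 − (-0.3853) = 0.5956

d′ = 0.596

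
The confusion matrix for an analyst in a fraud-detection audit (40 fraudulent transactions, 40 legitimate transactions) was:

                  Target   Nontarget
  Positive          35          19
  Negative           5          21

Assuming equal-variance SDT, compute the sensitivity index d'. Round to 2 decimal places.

H = 35/40 = 0.8750
FA = 19/40 = 0.4750
z(H) = 1.150
z(FA) = -0.063
d' = z(H) − z(FA) = 1.150 − (-0.063) = 1.213

d' = 1.21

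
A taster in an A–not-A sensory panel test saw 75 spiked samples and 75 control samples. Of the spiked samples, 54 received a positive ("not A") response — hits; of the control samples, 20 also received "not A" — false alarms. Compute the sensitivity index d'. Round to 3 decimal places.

H = 54/75 = 0.7200
FA = 20/75 = 0.2667
z(H) = z(0.7200) = 0.5828
z(FA) = z(0.2667) = -0.6228
d' = z(H) − z(FA) = 0.5828 − (-0.6228) = 1.2056

d' = 1.206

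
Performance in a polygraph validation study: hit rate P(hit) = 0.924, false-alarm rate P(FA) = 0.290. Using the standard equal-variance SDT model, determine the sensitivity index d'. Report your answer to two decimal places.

z(H) = z(0.924) = 1.4325
z(FA) = z(0.290) = -0.5534
d' = z(H) − z(FA) = 1.4325 − (-0.5534) = 1.9859

d' = 1.99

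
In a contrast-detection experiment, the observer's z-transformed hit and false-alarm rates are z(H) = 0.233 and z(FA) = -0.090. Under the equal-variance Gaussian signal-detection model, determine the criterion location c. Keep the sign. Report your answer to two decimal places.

c = -0.07

c = −½·[z(H) + z(FA)] = −½·(0.233 + (-0.090)) = -0.0715
c < 0: the observer has a liberal response bias.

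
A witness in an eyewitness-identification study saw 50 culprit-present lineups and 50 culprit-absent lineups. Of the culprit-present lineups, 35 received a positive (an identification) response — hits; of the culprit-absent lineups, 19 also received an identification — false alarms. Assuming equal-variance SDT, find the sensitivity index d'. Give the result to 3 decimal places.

d' = 0.830

H = 35/50 = 0.7000
FA = 19/50 = 0.3800
z(H) = 0.5244
z(FA) = -0.3055
d' = z(H) − z(FA) = 0.5244 − (-0.3055) = 0.8299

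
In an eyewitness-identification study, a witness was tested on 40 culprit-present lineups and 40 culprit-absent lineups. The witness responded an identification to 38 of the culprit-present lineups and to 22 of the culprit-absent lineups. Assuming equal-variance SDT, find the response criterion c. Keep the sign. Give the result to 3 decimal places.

H = 38/40 = 0.9500
FA = 22/40 = 0.5500
Φ⁻¹(H) = 1.6449
Φ⁻¹(FA) = 0.1257
c = −½·[z(H) + z(FA)] = −0.5 × (1.6449 + 0.1257) = -0.8853

c = -0.885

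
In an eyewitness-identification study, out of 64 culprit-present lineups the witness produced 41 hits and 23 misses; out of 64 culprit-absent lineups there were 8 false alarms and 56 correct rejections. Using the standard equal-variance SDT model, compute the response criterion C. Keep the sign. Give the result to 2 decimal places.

C = 0.40

H = 41/64 = 0.6406
FA = 8/64 = 0.1250
Φ⁻¹(H) = Φ⁻¹(0.6406) = 0.360
Φ⁻¹(FA) = Φ⁻¹(0.1250) = -1.150
c = −½·[z(H) + z(FA)] = −0.5 × (0.360 + (-1.150)) = 0.395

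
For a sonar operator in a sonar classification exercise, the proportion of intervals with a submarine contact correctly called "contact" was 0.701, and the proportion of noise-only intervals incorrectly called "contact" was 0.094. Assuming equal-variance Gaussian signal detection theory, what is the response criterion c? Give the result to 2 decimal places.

Φ⁻¹(H) = 0.5273
Φ⁻¹(FA) = -1.3165
c = −½·[z(H) + z(FA)] = −0.5 × (0.5273 + (-1.3165)) = 0.3946
c > 0: the sonar operator has a conservative response bias.

c = 0.39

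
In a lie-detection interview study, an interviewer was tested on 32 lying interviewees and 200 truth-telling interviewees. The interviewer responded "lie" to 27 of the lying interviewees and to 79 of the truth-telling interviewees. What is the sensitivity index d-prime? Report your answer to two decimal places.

d-prime = 1.28

H = 27/32 = 0.8438
FA = 79/200 = 0.3950
Φ⁻¹(H) = Φ⁻¹(0.8438) = 1.0102
Φ⁻¹(FA) = Φ⁻¹(0.3950) = -0.2663
d' = z(H) − z(FA) = 1.0102 − (-0.2663) = 1.2765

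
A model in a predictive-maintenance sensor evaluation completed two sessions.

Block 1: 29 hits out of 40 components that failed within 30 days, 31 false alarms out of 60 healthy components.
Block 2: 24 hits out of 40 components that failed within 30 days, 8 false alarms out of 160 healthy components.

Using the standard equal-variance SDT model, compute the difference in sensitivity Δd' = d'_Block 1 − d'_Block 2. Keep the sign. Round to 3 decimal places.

Block 1: z(0.7250) = 0.5978, z(0.5167) = 0.0419, d' = 0.5559
Block 2: z(0.6000) = 0.2533, z(0.0500) = -1.6449, d' = 1.8982
Δd' = d'_Block 1 − d'_Block 2 = 0.5559 − 1.8982 = -1.3423
Block 2 has the higher sensitivity.

Δd' = -1.342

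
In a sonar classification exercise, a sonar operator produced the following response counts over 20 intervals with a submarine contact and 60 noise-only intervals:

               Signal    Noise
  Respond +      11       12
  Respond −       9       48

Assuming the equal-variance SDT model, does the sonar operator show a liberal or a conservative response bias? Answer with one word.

z(H) = 0.126, z(FA) = -0.842
c = −½·(z(H) + z(FA)) = 0.358
c > 0 → conservative criterion (biased toward responding “no”).

conservative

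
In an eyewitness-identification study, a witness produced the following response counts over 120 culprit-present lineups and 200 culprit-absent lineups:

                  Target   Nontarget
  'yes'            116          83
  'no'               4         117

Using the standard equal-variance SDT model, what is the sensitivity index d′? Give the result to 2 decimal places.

H = 116/120 = 0.9667
FA = 83/200 = 0.4150
z(0.9667) = 1.8344, z(0.4150) = -0.2147
d' = z(H) − z(FA) = 1.8344 − (-0.2147) = 2.0491

d′ = 2.05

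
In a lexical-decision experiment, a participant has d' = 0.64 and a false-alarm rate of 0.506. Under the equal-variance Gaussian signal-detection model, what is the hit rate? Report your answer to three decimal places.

hit rate = 0.744

z(false-alarm rate) = z(0.506) = 0.0150
z(H) = z(FA) + d' = 0.0150 + 0.64 = 0.6550
hit rate = Φ(0.6550) = 0.7438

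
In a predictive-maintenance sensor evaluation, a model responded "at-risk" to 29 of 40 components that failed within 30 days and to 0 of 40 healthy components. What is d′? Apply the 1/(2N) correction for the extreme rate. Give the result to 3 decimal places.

d′ = 2.839

The false-alarm rate is 0/40 = 0, so apply the 1/(2N) correction: FA → 1/(2·40) = 0.01250.
z(H) = z(0.72500) = 0.5978
z(FA) = z(0.01250) = -2.2414
d' = 0.5978 − (-2.2414) = 2.8392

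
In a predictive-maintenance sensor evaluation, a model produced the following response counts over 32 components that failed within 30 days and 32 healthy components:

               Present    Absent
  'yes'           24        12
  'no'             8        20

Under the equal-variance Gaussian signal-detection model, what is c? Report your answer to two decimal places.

c = -0.18

H = 24/32 = 0.7500
FA = 12/32 = 0.3750
z(0.7500) = 0.6745, z(0.3750) = -0.3186
c = −½·[z(H) + z(FA)] = −0.5 × (0.6745 + (-0.3186)) = -0.17795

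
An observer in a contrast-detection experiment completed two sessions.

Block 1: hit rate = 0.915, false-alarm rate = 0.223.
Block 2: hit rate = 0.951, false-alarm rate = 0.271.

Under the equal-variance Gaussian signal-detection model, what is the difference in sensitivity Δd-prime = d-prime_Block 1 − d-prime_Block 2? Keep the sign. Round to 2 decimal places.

Block 1: z(0.915) = 1.372, z(0.223) = -0.762, d' = 2.134
Block 2: z(0.951) = 1.655, z(0.271) = -0.610, d' = 2.265
Δd' = d'_Block 1 − d'_Block 2 = 2.134 − 2.265 = -0.131
Block 2 has the higher sensitivity.

Δd-prime = -0.13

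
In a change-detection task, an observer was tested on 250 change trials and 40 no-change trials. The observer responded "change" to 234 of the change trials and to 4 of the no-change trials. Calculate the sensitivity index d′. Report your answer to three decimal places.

d′ = 2.804

H = 234/250 = 0.9360
FA = 4/40 = 0.1000
Φ⁻¹(H) = 1.5220
Φ⁻¹(FA) = -1.2816
d' = z(H) − z(FA) = 1.5220 − (-1.2816) = 2.8036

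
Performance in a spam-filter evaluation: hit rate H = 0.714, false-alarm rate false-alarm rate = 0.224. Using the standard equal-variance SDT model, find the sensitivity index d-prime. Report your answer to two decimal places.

d-prime = 1.32

Φ⁻¹(H) = Φ⁻¹(0.714) = 0.565
Φ⁻¹(FA) = Φ⁻¹(0.224) = -0.759
d' = z(H) − z(FA) = 0.565 − (-0.759) = 1.324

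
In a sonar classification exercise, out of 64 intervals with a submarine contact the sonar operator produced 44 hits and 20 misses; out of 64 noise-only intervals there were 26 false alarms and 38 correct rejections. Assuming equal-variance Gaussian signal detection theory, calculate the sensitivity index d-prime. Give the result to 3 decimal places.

H = 44/64 = 0.6875
FA = 26/64 = 0.4062
z(H) = z(0.6875) = 0.4888
z(FA) = z(0.4062) = -0.2373
d' = z(H) − z(FA) = 0.4888 − (-0.2373) = 0.7261

d-prime = 0.726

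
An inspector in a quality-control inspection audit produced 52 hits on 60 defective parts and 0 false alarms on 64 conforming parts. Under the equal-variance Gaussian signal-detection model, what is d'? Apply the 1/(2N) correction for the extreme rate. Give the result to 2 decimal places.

d' = 3.53

The false-alarm rate is 0/64 = 0, so apply the 1/(2N) correction: FA → 1/(2·64) = 0.00781.
z(H) = z(0.86667) = 1.111
z(FA) = z(0.00781) = -2.418
d' = 1.111 − (-2.418) = 3.529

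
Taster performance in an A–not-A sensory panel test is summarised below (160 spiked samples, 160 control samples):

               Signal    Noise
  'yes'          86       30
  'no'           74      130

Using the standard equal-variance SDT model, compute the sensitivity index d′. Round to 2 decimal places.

d′ = 0.98

H = 86/160 = 0.5375
FA = 30/160 = 0.1875
Φ⁻¹(H) = Φ⁻¹(0.5375) = 0.094
Φ⁻¹(FA) = Φ⁻¹(0.1875) = -0.887
d' = z(H) − z(FA) = 0.094 − (-0.887) = 0.981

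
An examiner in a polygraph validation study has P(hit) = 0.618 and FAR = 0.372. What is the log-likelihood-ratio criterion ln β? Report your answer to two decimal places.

Φ⁻¹(H) = Φ⁻¹(0.618) = 0.300
Φ⁻¹(FA) = Φ⁻¹(0.372) = -0.327
ln β = −½·[z(H)² − z(FA)²] = −0.5 × (0.090 − 0.107) = 0.0085

ln β = 0.01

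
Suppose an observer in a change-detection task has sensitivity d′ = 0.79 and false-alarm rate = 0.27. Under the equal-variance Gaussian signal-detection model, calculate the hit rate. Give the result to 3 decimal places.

z(false-alarm rate) = z(0.27) = -0.6128
z(H) = z(FA) + d' = -0.6128 + 0.79 = 0.1772
hit rate = Φ(0.1772) = 0.5703

hit rate = 0.570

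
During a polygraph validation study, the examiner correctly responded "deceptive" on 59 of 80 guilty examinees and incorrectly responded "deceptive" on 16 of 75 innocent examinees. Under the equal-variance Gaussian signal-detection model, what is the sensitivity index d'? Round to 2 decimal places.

H = 59/80 = 0.7375
FA = 16/75 = 0.2133
Φ⁻¹(H) = 0.636
Φ⁻¹(FA) = -0.795
d' = z(H) − z(FA) = 0.636 − (-0.795) = 1.431

d' = 1.43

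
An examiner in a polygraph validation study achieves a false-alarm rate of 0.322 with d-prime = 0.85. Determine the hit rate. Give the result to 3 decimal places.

hit rate = 0.651

z(false-alarm rate) = z(0.322) = -0.4621
z(H) = z(FA) + d' = -0.4621 + 0.85 = 0.3879
hit rate = Φ(0.3879) = 0.6510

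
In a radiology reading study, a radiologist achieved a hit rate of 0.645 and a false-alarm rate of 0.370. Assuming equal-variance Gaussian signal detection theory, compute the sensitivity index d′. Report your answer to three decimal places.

d′ = 0.704

Φ⁻¹(H) = Φ⁻¹(0.645) = 0.3719
Φ⁻¹(FA) = Φ⁻¹(0.370) = -0.3319
d' = z(H) − z(FA) = 0.3719 − (-0.3319) = 0.7038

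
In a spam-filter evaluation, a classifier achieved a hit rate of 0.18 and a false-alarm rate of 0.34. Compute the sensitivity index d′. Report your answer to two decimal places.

d′ = -0.50

z(H) = -0.9154
z(FA) = -0.4125
d' = z(H) − z(FA) = -0.9154 − (-0.4125) = -0.5029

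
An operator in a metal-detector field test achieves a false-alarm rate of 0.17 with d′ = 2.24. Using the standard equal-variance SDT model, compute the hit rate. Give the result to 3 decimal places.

z(false-alarm rate) = z(0.17) = -0.9542
z(H) = z(FA) + d' = -0.9542 + 2.24 = 1.2858
hit rate = Φ(1.2858) = 0.9007

hit rate = 0.901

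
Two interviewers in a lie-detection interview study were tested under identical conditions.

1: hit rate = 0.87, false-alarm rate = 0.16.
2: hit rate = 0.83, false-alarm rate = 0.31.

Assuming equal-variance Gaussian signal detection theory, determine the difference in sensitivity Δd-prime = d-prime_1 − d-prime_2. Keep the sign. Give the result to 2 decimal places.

1: z(0.87) = 1.126, z(0.16) = -0.994, d' = 2.120
2: z(0.83) = 0.954, z(0.31) = -0.496, d' = 1.450
Δd' = d'_1 − d'_2 = 2.120 − 1.450 = 0.670
1 has the higher sensitivity.

Δd-prime = 0.67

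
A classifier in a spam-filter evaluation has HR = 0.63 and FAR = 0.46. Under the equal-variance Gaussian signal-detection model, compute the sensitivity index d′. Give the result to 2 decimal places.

Φ⁻¹(0.63) = 0.3319, Φ⁻¹(0.46) = -0.1004
d' = z(H) − z(FA) = 0.3319 − (-0.1004) = 0.4323

d′ = 0.43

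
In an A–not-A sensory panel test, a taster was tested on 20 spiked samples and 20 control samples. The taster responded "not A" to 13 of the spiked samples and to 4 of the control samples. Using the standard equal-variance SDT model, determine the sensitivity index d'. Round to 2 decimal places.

H = 13/20 = 0.6500
FA = 4/20 = 0.2000
z(0.6500) = 0.385, z(0.2000) = -0.842
d' = z(H) − z(FA) = 0.385 − (-0.842) = 1.227

d' = 1.23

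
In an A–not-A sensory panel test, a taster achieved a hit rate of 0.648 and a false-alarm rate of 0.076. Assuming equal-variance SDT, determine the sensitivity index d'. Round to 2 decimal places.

z(H) = 0.3799
z(FA) = -1.4325
d' = z(H) − z(FA) = 0.3799 − (-1.4325) = 1.8124

d' = 1.81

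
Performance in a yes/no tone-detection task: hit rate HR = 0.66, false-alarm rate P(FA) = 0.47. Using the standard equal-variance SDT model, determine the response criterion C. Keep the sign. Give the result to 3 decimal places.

C = -0.169

z(H) = 0.4125
z(FA) = -0.0753
c = −½·[z(H) + z(FA)] = −0.5 × (0.4125 + (-0.0753)) = -0.1686
c < 0: the listener has a liberal response bias.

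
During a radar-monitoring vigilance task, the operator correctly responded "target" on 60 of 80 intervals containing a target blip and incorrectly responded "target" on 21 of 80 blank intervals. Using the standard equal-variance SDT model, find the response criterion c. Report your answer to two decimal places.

H = 60/80 = 0.7500
FA = 21/80 = 0.2625
z(H) = 0.6745
z(FA) = -0.6357
c = −½·[z(H) + z(FA)] = −0.5 × (0.6745 + (-0.6357)) = -0.0194

c = -0.02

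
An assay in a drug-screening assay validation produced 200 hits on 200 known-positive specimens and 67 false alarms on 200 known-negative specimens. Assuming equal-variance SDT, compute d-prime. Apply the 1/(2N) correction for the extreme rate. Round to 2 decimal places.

The hit rate is 200/200 = 1, so apply the 1/(2N) correction: H → 1 − 1/(2·200) = 0.99750.
z(H) = z(0.99750) = 2.807
z(FA) = z(0.33500) = -0.426
d' = 2.807 − (-0.426) = 3.233

d-prime = 3.23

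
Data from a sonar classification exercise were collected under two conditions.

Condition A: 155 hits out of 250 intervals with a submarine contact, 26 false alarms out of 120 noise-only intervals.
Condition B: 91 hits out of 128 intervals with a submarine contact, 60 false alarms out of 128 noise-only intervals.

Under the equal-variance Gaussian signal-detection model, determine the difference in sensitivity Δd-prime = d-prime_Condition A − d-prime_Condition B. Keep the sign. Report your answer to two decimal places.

Δd-prime = 0.45

Condition A: z(0.6200) = 0.305, z(0.2167) = -0.783, d' = 1.088
Condition B: z(0.7109) = 0.556, z(0.4688) = -0.078, d' = 0.634
Δd' = d'_Condition A − d'_Condition B = 1.088 − 0.634 = 0.454
Condition A has the higher sensitivity.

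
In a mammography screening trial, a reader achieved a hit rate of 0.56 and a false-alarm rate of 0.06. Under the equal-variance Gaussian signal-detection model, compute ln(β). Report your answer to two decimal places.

ln β = 1.20

Φ⁻¹(0.56) = 0.151, Φ⁻¹(0.06) = -1.555
ln β = −½·[z(H)² − z(FA)²] = −0.5 × (0.023 − 2.418) = 1.1975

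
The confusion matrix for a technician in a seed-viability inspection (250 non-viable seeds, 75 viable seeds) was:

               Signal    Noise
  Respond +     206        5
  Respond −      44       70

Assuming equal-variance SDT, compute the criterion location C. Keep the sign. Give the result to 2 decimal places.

H = 206/250 = 0.8240
FA = 5/75 = 0.0667
z(H) = 0.9307
z(FA) = -1.5008
c = −½·[z(H) + z(FA)] = −0.5 × (0.9307 + (-1.5008)) = 0.28505
c > 0: the technician has a conservative response bias.

C = 0.29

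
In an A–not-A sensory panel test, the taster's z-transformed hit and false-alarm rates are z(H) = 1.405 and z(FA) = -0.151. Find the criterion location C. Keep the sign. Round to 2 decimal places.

c = −½·[z(H) + z(FA)] = −½·(1.405 + (-0.151)) = -0.627
c < 0: the taster has a liberal response bias.

C = -0.63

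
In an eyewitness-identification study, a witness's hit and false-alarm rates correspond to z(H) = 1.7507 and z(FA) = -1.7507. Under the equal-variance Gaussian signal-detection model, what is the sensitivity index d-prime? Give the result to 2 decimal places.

d-prime = 3.50

d' = z(H) − z(FA) = 1.7507 − (-1.7507) = 3.5014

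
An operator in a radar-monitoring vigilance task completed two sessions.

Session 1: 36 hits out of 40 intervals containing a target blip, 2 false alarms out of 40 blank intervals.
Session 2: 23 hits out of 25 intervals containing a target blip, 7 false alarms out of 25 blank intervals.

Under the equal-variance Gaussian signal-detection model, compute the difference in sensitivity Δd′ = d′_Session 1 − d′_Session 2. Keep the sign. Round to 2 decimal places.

Δd′ = 0.94

Session 1: z(0.9000) = 1.282, z(0.0500) = -1.645, d' = 2.927
Session 2: z(0.9200) = 1.405, z(0.2800) = -0.583, d' = 1.988
Δd' = d'_Session 1 − d'_Session 2 = 2.927 − 1.988 = 0.939
Session 1 has the higher sensitivity.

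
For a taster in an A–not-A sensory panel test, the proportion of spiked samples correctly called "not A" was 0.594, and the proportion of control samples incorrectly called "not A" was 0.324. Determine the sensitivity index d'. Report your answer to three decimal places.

d' = 0.694

z(H) = z(0.594) = 0.2378
z(FA) = z(0.324) = -0.4565
d' = z(H) − z(FA) = 0.2378 − (-0.4565) = 0.6943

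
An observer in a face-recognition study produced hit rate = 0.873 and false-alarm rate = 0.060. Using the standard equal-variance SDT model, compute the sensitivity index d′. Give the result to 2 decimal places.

d′ = 2.70

Φ⁻¹(H) = Φ⁻¹(0.873) = 1.1407
Φ⁻¹(FA) = Φ⁻¹(0.060) = -1.5548
d' = z(H) − z(FA) = 1.1407 − (-1.5548) = 2.6955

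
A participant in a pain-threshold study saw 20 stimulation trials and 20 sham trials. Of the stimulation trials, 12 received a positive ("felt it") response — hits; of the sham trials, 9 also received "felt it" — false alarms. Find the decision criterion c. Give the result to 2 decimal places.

c = -0.06

H = 12/20 = 0.6000
FA = 9/20 = 0.4500
z(0.6000) = 0.2533, z(0.4500) = -0.1257
c = −½·[z(H) + z(FA)] = −0.5 × (0.2533 + (-0.1257)) = -0.0638
c < 0: the participant has a liberal response bias.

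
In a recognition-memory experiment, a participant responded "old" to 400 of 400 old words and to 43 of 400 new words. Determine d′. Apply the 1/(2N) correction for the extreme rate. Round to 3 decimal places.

The hit rate is 400/400 = 1, so apply the 1/(2N) correction: H → 1 − 1/(2·400) = 0.99875.
z(H) = z(0.99875) = 3.0233
z(FA) = z(0.10750) = -1.2399
d' = 3.0233 − (-1.2399) = 4.2632

d′ = 4.263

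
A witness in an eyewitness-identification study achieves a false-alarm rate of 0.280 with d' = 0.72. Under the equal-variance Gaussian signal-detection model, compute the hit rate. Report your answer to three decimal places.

z(false-alarm rate) = z(0.280) = -0.5828
z(H) = z(FA) + d' = -0.5828 + 0.72 = 0.1372
hit rate = Φ(0.1372) = 0.5546

hit rate = 0.555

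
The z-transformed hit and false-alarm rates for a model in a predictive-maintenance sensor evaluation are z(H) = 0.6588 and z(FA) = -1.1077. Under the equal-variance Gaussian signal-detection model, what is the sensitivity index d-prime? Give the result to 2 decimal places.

d-prime = 1.77

d' = z(H) − z(FA) = 0.6588 − (-1.1077) = 1.7665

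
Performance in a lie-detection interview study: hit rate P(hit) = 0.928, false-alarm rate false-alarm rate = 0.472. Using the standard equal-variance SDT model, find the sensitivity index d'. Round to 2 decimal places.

d' = 1.53

z(0.928) = 1.4611, z(0.472) = -0.0702
d' = z(H) − z(FA) = 1.4611 − (-0.0702) = 1.5313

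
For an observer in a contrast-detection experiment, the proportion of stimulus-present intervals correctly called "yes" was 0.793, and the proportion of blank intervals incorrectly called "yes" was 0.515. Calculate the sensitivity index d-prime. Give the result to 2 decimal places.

d-prime = 0.78

z(0.793) = 0.8169, z(0.515) = 0.0376
d' = z(H) − z(FA) = 0.8169 − 0.0376 = 0.7793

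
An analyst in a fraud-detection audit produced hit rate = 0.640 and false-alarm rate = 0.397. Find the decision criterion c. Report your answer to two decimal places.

z(H) = z(0.640) = 0.3585
z(FA) = z(0.397) = -0.2611
c = −½·[z(H) + z(FA)] = −0.5 × (0.3585 + (-0.2611)) = -0.0487

c = -0.05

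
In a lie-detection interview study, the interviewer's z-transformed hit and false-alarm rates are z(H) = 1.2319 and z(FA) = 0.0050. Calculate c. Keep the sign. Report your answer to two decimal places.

c = -0.62

c = −½·[z(H) + z(FA)] = −½·(1.2319 + 0.0050) = -0.61845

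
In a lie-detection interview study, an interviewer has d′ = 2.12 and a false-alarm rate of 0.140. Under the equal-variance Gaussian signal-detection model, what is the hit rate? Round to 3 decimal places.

z(false-alarm rate) = z(0.140) = -1.0803
z(H) = z(FA) + d' = -1.0803 + 2.12 = 1.0397
hit rate = Φ(1.0397) = 0.8508

hit rate = 0.851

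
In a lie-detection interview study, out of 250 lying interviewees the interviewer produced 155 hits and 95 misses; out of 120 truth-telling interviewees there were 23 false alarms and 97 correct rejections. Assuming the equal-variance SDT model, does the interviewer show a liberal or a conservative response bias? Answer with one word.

z(H) = 0.305, z(FA) = -0.872
c = −½·(z(H) + z(FA)) = 0.2835
c > 0 → conservative criterion (biased toward responding “no”).

conservative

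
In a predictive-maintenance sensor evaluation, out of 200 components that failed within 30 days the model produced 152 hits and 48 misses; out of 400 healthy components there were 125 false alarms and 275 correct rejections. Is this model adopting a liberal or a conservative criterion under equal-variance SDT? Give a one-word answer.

z(H) = 0.706, z(FA) = -0.489
c = −½·(z(H) + z(FA)) = -0.1085
c < 0 → liberal criterion (biased toward responding “yes”).

liberal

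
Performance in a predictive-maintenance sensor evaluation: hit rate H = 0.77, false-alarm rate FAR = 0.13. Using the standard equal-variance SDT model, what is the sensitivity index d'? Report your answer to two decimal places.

Φ⁻¹(H) = Φ⁻¹(0.77) = 0.7388
Φ⁻¹(FA) = Φ⁻¹(0.13) = -1.1264
d' = z(H) − z(FA) = 0.7388 − (-1.1264) = 1.8652

d' = 1.87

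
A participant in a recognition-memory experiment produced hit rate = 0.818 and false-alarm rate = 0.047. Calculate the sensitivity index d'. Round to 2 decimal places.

d' = 2.58

Φ⁻¹(H) = Φ⁻¹(0.818) = 0.908
Φ⁻¹(FA) = Φ⁻¹(0.047) = -1.675
d' = z(H) − z(FA) = 0.908 − (-1.675) = 2.583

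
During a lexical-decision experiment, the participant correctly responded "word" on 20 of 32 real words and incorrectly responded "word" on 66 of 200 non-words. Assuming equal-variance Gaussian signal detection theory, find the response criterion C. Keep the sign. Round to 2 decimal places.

H = 20/32 = 0.6250
FA = 66/200 = 0.3300
z(H) = z(0.6250) = 0.3186
z(FA) = z(0.3300) = -0.4399
c = −½·[z(H) + z(FA)] = −0.5 × (0.3186 + (-0.4399)) = 0.06065
c > 0: the participant has a conservative response bias.

C = 0.06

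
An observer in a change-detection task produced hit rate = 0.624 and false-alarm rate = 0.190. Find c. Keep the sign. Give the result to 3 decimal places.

c = 0.281

z(H) = z(0.624) = 0.3160
z(FA) = z(0.190) = -0.8779
c = −½·[z(H) + z(FA)] = −0.5 × (0.3160 + (-0.8779)) = 0.28095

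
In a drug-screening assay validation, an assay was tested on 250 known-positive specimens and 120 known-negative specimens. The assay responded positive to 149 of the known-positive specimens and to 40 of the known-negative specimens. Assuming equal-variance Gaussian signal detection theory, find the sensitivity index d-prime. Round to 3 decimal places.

H = 149/250 = 0.5960
FA = 40/120 = 0.3333
z(H) = z(0.5960) = 0.2430
z(FA) = z(0.3333) = -0.4308
d' = z(H) − z(FA) = 0.2430 − (-0.4308) = 0.6738

d-prime = 0.674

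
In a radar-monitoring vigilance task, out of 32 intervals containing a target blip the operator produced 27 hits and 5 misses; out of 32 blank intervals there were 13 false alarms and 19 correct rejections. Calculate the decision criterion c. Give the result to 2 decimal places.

H = 27/32 = 0.8438
FA = 13/32 = 0.4062
z(0.8438) = 1.0102, z(0.4062) = -0.2373
c = −½·[z(H) + z(FA)] = −0.5 × (1.0102 + (-0.2373)) = -0.38645

c = -0.39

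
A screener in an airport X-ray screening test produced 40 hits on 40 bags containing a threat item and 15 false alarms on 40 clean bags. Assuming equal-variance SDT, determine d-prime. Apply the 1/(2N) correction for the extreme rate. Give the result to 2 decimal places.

The hit rate is 40/40 = 1, so apply the 1/(2N) correction: H → 1 − 1/(2·40) = 0.98750.
z(H) = z(0.98750) = 2.241
z(FA) = z(0.37500) = -0.319
d' = 2.241 − (-0.319) = 2.560

d-prime = 2.56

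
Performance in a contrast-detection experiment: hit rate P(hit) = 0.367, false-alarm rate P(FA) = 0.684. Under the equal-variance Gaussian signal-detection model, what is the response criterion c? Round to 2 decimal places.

Φ⁻¹(H) = -0.3398
Φ⁻¹(FA) = 0.4789
c = −½·[z(H) + z(FA)] = −0.5 × (-0.3398 + 0.4789) = -0.06955
c < 0: the observer has a liberal response bias.

c = -0.07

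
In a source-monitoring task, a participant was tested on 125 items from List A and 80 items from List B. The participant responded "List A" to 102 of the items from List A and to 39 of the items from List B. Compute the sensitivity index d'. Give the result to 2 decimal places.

d' = 0.93

H = 102/125 = 0.8160
FA = 39/80 = 0.4875
z(0.8160) = 0.9002, z(0.4875) = -0.0313
d' = z(H) − z(FA) = 0.9002 − (-0.0313) = 0.9315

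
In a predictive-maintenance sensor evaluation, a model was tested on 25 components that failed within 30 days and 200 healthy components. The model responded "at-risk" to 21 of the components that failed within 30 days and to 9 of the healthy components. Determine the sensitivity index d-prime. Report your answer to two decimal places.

H = 21/25 = 0.8400
FA = 9/200 = 0.0450
z(H) = z(0.8400) = 0.994
z(FA) = z(0.0450) = -1.695
d' = z(H) − z(FA) = 0.994 − (-1.695) = 2.689

d-prime = 2.69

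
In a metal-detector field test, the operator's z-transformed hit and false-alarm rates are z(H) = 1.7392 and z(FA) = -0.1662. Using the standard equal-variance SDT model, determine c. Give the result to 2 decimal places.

c = −½·[z(H) + z(FA)] = −½·(1.7392 + (-0.1662)) = -0.7865
c < 0: the operator has a liberal response bias.

c = -0.79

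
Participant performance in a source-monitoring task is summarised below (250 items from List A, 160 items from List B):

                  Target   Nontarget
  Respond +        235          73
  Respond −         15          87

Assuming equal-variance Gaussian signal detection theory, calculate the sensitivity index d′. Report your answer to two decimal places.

H = 235/250 = 0.9400
FA = 73/160 = 0.4562
Φ⁻¹(0.9400) = 1.5548, Φ⁻¹(0.4562) = -0.1100
d' = z(H) − z(FA) = 1.5548 − (-0.1100) = 1.6648

d′ = 1.66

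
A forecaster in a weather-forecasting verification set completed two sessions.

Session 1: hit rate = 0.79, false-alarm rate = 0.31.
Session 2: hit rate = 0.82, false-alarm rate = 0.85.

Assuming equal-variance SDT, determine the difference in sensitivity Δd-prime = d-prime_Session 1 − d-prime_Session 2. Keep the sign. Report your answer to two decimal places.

Session 1: z(0.79) = 0.806, z(0.31) = -0.496, d' = 1.302
Session 2: z(0.82) = 0.915, z(0.85) = 1.036, d' = -0.121
Δd' = d'_Session 1 − d'_Session 2 = 1.302 − (-0.121) = 1.423
Session 1 has the higher sensitivity.

Δd-prime = 1.42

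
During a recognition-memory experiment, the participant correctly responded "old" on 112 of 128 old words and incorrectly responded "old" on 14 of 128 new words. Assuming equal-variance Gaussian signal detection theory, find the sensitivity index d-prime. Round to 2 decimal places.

H = 112/128 = 0.8750
FA = 14/128 = 0.1094
Φ⁻¹(0.8750) = 1.150, Φ⁻¹(0.1094) = -1.230
d' = z(H) − z(FA) = 1.150 − (-1.230) = 2.380

d-prime = 2.38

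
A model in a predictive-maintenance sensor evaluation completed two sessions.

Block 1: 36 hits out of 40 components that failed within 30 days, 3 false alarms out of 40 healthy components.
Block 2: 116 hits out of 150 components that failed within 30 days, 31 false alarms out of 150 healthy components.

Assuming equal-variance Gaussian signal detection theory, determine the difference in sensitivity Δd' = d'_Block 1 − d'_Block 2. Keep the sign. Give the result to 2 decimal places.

Δd' = 1.15

Block 1: z(0.9000) = 1.282, z(0.0750) = -1.440, d' = 2.722
Block 2: z(0.7733) = 0.750, z(0.2067) = -0.818, d' = 1.568
Δd' = d'_Block 1 − d'_Block 2 = 2.722 − 1.568 = 1.154
Block 1 has the higher sensitivity.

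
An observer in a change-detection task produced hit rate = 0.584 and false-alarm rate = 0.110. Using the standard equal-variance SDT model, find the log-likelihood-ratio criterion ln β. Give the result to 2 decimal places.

z(0.584) = 0.212, z(0.110) = -1.227
ln β = −½·[z(H)² − z(FA)²] = −0.5 × (0.045 − 1.506) = 0.7305

ln β = 0.73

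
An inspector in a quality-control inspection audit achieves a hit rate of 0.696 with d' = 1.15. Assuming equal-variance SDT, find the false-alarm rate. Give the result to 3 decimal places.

false-alarm rate = 0.262

z(hit rate) = z(0.696) = 0.5129
z(FA) = z(H) − d' = 0.5129 − 1.15 = -0.6371
false-alarm rate = Φ(-0.6371) = 0.2620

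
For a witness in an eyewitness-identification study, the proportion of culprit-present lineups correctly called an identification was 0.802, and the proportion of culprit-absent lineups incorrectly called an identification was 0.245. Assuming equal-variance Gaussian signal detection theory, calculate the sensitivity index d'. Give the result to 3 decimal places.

d' = 1.539

z(H) = z(0.802) = 0.8488
z(FA) = z(0.245) = -0.6903
d' = z(H) − z(FA) = 0.8488 − (-0.6903) = 1.5391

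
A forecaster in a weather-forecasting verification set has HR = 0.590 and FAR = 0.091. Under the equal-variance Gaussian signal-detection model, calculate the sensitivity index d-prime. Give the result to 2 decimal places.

z(H) = 0.2275
z(FA) = -1.3346
d' = z(H) − z(FA) = 0.2275 − (-1.3346) = 1.5621

d-prime = 1.56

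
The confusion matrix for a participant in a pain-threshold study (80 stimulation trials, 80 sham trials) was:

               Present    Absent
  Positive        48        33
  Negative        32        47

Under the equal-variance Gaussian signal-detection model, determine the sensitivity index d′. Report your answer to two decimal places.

d′ = 0.47

H = 48/80 = 0.6000
FA = 33/80 = 0.4125
z(H) = 0.2533
z(FA) = -0.2211
d' = z(H) − z(FA) = 0.2533 − (-0.2211) = 0.4744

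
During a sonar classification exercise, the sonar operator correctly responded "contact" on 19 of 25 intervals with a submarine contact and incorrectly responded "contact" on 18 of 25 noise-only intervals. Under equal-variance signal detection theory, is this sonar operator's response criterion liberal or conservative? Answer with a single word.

liberal

z(H) = 0.706, z(FA) = 0.583
c = −½·(z(H) + z(FA)) = -0.6445
c < 0 → liberal criterion (biased toward responding “yes”).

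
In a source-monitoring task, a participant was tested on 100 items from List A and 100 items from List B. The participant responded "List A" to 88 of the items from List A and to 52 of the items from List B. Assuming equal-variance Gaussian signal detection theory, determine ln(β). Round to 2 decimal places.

ln β = -0.69

H = 88/100 = 0.8800
FA = 52/100 = 0.5200
z(0.8800) = 1.175, z(0.5200) = 0.050
ln β = −½·[z(H)² − z(FA)²] = −0.5 × (1.381 − 0.003) = -0.689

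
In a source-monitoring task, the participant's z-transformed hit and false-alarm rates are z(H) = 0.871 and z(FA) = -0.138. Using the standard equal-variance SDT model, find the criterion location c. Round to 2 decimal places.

c = −½·[z(H) + z(FA)] = −½·(0.871 + (-0.138)) = -0.3665
c < 0: the participant has a liberal response bias.

c = -0.37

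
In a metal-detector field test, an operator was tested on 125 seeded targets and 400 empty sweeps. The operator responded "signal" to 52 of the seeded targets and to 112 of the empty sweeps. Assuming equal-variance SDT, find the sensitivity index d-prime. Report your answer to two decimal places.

H = 52/125 = 0.4160
FA = 112/400 = 0.2800
z(H) = z(0.4160) = -0.2121
z(FA) = z(0.2800) = -0.5828
d' = z(H) − z(FA) = -0.2121 − (-0.5828) = 0.3707

d-prime = 0.37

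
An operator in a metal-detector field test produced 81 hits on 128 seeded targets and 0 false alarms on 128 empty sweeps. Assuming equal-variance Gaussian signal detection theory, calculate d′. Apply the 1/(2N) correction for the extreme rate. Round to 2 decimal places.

d′ = 3.00

The false-alarm rate is 0/128 = 0, so apply the 1/(2N) correction: FA → 1/(2·128) = 0.00391.
z(H) = z(0.63281) = 0.339
z(FA) = z(0.00391) = -2.660
d' = 0.339 − (-2.660) = 2.999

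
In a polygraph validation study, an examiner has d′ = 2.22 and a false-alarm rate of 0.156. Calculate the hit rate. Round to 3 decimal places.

z(false-alarm rate) = z(0.156) = -1.0110
z(H) = z(FA) + d' = -1.0110 + 2.22 = 1.2090
hit rate = Φ(1.2090) = 0.8867

hit rate = 0.887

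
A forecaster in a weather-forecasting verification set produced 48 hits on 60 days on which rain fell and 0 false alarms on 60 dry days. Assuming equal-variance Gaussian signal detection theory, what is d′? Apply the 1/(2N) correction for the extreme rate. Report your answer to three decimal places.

The false-alarm rate is 0/60 = 0, so apply the 1/(2N) correction: FA → 1/(2·60) = 0.00833.
z(H) = z(0.80000) = 0.8416
z(FA) = z(0.00833) = -2.3941
d' = 0.8416 − (-2.3941) = 3.2357

d′ = 3.236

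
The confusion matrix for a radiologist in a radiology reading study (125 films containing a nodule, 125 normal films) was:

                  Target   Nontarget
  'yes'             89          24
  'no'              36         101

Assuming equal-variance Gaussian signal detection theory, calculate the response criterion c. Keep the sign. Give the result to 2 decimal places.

c = 0.16

H = 89/125 = 0.7120
FA = 24/125 = 0.1920
z(H) = 0.559
z(FA) = -0.871
c = −½·[z(H) + z(FA)] = −0.5 × (0.559 + (-0.871)) = 0.156
c > 0: the radiologist has a conservative response bias.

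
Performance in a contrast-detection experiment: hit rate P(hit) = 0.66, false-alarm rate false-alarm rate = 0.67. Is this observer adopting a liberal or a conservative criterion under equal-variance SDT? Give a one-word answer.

liberal

z(H) = 0.412, z(FA) = 0.440
c = −½·(z(H) + z(FA)) = -0.426
c < 0 → liberal criterion (biased toward responding “yes”).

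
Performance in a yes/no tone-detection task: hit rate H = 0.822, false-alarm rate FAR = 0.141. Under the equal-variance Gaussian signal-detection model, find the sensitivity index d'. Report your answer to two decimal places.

d' = 2.00

z(H) = z(0.822) = 0.9230
z(FA) = z(0.141) = -1.0758
d' = z(H) − z(FA) = 0.9230 − (-1.0758) = 1.9988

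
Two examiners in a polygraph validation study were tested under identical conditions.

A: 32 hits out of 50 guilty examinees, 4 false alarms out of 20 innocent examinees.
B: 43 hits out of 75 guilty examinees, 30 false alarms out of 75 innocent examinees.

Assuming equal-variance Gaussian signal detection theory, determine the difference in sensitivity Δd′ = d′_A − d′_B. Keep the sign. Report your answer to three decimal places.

A: z(0.6400) = 0.3585, z(0.2000) = -0.8416, d' = 1.2001
B: z(0.5733) = 0.1848, z(0.4000) = -0.2533, d' = 0.4381
Δd' = d'_A − d'_B = 1.2001 − 0.4381 = 0.7620
A has the higher sensitivity.

Δd′ = 0.762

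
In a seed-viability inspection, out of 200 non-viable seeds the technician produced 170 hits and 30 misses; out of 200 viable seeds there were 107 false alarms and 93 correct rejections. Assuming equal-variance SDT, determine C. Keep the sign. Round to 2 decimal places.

C = -0.56

H = 170/200 = 0.8500
FA = 107/200 = 0.5350
Φ⁻¹(H) = 1.0364
Φ⁻¹(FA) = 0.0878
c = −½·[z(H) + z(FA)] = −0.5 × (1.0364 + 0.0878) = -0.5621
c < 0: the technician has a liberal response bias.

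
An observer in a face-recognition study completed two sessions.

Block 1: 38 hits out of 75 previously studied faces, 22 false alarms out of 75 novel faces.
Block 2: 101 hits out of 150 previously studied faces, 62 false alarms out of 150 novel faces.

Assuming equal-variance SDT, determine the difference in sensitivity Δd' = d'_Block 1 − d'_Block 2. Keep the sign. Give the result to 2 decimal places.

Δd' = -0.11

Block 1: z(0.5067) = 0.017, z(0.2933) = -0.544, d' = 0.561
Block 2: z(0.6733) = 0.449, z(0.4133) = -0.219, d' = 0.668
Δd' = d'_Block 1 − d'_Block 2 = 0.561 − 0.668 = -0.107
Block 2 has the higher sensitivity.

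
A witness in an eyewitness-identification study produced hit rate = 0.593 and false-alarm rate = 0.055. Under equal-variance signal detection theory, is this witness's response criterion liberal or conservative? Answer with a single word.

z(H) = 0.235, z(FA) = -1.598
c = −½·(z(H) + z(FA)) = 0.6815
c > 0 → conservative criterion (biased toward responding “no”).

conservative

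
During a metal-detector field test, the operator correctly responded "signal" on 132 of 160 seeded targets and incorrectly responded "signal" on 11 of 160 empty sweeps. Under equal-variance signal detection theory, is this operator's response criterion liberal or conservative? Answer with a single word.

conservative

z(H) = 0.935, z(FA) = -1.485
c = −½·(z(H) + z(FA)) = 0.275
c > 0 → conservative criterion (biased toward responding “no”).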